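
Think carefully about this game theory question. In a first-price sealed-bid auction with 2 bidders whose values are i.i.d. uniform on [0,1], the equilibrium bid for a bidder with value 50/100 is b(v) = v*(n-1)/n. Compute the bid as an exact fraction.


Step 1: The symmetric BNE bidding function is b(v) = v * (n-1) / n
Step 2: Substitute v = 1/2 and n = 2
Step 3: b = 1/2 * 1/2
Step 4: b = 1/4

1/4


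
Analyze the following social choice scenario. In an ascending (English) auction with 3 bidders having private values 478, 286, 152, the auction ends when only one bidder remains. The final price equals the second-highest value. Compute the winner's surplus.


Step 1: Identify the highest value: 478
Step 2: Identify the second-highest value: 286
Step 3: The final price = second-highest value = 286
Step 4: Surplus = 478 - 286 = 192

192


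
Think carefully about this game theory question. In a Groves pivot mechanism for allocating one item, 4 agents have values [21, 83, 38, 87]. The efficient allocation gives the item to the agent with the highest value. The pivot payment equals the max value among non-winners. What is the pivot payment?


Step 1: The efficient winner is agent 3 with value 87
Step 2: Other agents' values: [21, 83, 38]
Step 3: Pivot payment = max(others) = 83
Step 4: The winner pays 83

83


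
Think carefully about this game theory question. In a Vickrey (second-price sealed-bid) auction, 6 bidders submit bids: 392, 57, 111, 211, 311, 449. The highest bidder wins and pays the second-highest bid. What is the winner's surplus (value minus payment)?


Step 1: Sort bids in descending order: 449, 392, 311, 211, 111, 57
Step 2: The winning bid is the highest: 449
Step 3: The payment equals the second-highest bid: 392
Step 4: Surplus = winner's bid - payment = 449 - 392 = 57

57


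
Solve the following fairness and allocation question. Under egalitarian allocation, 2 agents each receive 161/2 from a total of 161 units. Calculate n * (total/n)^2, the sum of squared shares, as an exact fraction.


Step 1: Each agent's share = 161/2
Step 2: Square of each share = (161/2)^2 = 25921/4
Step 3: Sum of squares = 2 * 25921/4 = 25921/2

25921/2


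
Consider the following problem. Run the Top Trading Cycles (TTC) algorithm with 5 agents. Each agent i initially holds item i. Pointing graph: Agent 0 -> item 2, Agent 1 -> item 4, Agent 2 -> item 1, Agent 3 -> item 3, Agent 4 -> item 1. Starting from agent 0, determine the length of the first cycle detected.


Step 1: Trace the pointer graph from agent 0: 0 -> 2 -> 1 -> 4 -> 1
Step 2: A cycle is detected when we revisit agent 1
Step 3: The cycle is: 1 -> 4 -> 1
Step 4: Cycle length = 2

2


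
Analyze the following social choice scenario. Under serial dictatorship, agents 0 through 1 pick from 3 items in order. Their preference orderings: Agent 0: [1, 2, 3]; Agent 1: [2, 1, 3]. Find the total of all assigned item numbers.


Step 1: Agent 0 picks item 1
Step 2: Agent 1 picks item 2
Step 3: Sum = 1 + 2 = 3

3


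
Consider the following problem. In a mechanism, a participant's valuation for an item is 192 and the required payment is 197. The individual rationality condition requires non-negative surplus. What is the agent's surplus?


Step 1: Surplus = value - payment = 192 - 197 = -5
Step 2: IR is violated (surplus < 0)

-5


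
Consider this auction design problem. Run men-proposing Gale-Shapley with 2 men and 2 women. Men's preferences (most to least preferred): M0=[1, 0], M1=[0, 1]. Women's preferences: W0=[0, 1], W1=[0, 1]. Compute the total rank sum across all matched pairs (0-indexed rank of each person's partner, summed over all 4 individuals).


Step 1: Run Gale-Shapley (men propose, women hold best offer):
  M0 proposes to W1; she accepts
  M1 proposes to W0; she accepts
Step 2: Final matching: W0-M1, W1-M0
Step 3: 0-indexed ranks (man's rank of his match, then woman's): 0 + 1 + 0 + 0
Step 4: Total rank sum = 1

1


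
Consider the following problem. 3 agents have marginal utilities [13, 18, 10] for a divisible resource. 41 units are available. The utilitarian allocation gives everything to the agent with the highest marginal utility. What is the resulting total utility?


Step 1: The marginal utilities are [13, 18, 10]
Step 2: The highest marginal utility is 18
Step 3: All 41 units go to that agent
Step 4: Total utility = 18 * 41 = 738

738


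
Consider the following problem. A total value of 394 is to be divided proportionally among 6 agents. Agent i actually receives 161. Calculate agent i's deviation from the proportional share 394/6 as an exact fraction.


Step 1: Proportional share = 394/6 = 197/3
Step 2: Agent's actual allocation = 161
Step 3: Excess = 161 - 197/3 = 286/3

286/3


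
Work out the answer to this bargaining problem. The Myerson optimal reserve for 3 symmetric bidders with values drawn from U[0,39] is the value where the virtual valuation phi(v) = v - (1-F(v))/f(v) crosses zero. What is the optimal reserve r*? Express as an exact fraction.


Step 1: For U[0,39], F(v) = v/39 and f(v) = 1/39
Step 2: phi(v) = v - (1 - v/39)/(1/39) = v - (39 - v) = 2v - 39
Step 3: Set phi(r*) = 0: 2r* - 39 = 0
Step 4: r* = 39/2 (the number of bidders n = 3 does not enter)

39/2


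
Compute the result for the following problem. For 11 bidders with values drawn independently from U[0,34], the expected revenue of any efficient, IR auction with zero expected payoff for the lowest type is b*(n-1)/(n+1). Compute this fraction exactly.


Step 1: By Revenue Equivalence, expected revenue = b*(n-1)/(n+1)
Step 2: Substituting n = 11, b = 34
Step 3: Revenue = 34*(11-1)/(11+1) = 34*10/12
Step 4: Revenue = 340/12 = 85/3

85/3


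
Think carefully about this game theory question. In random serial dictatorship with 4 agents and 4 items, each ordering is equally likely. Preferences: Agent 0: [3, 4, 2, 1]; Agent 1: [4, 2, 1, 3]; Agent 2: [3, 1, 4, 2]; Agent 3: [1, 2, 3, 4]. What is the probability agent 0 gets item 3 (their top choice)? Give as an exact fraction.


Step 1: Agent 0 wants item 3
Step 2: There are 24 possible orderings of agents
Step 3: In 12 orderings, agent 0 gets item 3
Step 4: Probability = 12/24 = 1/2

1/2


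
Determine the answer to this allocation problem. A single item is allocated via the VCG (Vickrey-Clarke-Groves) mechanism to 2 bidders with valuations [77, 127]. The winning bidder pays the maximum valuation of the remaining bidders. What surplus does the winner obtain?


Step 1: The winner is the agent with the highest value: agent 1 with value 127
Step 2: Values of other agents: [77]
Step 3: VCG payment = max of others' values = 77
Step 4: Surplus = 127 - 77 = 50

50


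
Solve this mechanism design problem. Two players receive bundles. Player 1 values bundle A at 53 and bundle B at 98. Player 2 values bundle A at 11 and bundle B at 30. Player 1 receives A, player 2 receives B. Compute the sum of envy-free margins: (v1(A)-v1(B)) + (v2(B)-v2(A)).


Step 1: Player 1's margin = v1(A) - v1(B) = 53 - 98 = -45
Step 2: Player 2's margin = v2(B) - v2(A) = 30 - 11 = 19
Step 3: Total margin = -45 + 19 = -26

-26


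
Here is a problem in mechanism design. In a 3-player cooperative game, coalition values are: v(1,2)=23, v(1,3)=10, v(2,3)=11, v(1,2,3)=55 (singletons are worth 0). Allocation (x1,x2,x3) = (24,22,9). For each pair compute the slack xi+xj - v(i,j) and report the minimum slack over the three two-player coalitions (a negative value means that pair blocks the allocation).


Step 1: Slack for coalition (1,2): x1+x2 - v12 = 46 - 23 = 23
Step 2: Slack for coalition (1,3): x1+x3 - v13 = 33 - 10 = 23
Step 3: Slack for coalition (2,3): x2+x3 - v23 = 31 - 11 = 20
Step 4: Minimum slack = min(23, 23, 20) = 20, attained by (2,3); no pair can gain by deviating, so the allocation is in the core

20


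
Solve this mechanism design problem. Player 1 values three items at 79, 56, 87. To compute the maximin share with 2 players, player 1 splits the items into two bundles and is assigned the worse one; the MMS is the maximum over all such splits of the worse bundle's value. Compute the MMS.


Step 1: Item values = 79, 56, 87
Step 2: Enumerate all 2-bundle partitions and take the smaller bundle:
  Partition 1: {79} vs {56,87} -> bundles 79, 143; min = 79
  Partition 2: {56} vs {79,87} -> bundles 56, 166; min = 56
  Partition 3: {87} vs {79,56} -> bundles 87, 135; min = 87
Step 3: MMS = max(79, 56, 87) = 87

87


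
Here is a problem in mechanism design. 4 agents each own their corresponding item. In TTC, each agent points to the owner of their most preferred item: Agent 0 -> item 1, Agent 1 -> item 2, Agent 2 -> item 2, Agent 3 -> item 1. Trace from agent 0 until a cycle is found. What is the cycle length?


Step 1: Trace the pointer graph from agent 0: 0 -> 1 -> 2 -> 2
Step 2: A cycle is detected when we revisit agent 2
Step 3: The cycle is: 2 -> 2
Step 4: Cycle length = 1

1


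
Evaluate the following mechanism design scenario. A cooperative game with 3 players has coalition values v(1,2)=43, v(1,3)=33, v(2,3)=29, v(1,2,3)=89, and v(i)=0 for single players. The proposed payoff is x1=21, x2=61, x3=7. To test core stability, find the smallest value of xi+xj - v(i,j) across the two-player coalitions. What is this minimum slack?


Step 1: Slack for coalition (1,2): x1+x2 - v12 = 82 - 43 = 39
Step 2: Slack for coalition (1,3): x1+x3 - v13 = 28 - 33 = -5
Step 3: Slack for coalition (2,3): x2+x3 - v23 = 68 - 29 = 39
Step 4: Minimum slack = min(39, -5, 39) = -5, attained by (1,3); coalition (1,3) can block (slack < 0), so the allocation is not in the core

-5


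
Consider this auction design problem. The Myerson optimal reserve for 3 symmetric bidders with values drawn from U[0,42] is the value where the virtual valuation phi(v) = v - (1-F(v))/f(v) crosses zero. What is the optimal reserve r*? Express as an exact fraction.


Step 1: For U[0,42], F(v) = v/42 and f(v) = 1/42
Step 2: phi(v) = v - (1 - v/42)/(1/42) = v - (42 - v) = 2v - 42
Step 3: Set phi(r*) = 0: 2r* - 42 = 0
Step 4: r* = 42/2 = 21 (the number of bidders n = 3 does not enter)

21


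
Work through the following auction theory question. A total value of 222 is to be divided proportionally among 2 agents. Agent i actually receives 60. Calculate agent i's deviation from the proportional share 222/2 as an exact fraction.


Step 1: Proportional share = 222/2 = 111
Step 2: Agent's actual allocation = 60
Step 3: Excess = 60 - 111 = -51

-51


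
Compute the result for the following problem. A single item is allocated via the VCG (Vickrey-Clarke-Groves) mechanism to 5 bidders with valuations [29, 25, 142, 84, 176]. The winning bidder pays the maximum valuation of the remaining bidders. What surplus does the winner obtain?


Step 1: The winner is the agent with the highest value: agent 4 with value 176
Step 2: Values of other agents: [29, 25, 142, 84]
Step 3: VCG payment = max of others' values = 142
Step 4: Surplus = 176 - 142 = 34

34


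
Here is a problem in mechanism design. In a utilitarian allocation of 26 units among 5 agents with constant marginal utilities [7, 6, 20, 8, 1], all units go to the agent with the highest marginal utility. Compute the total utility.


Step 1: The marginal utilities are [7, 6, 20, 8, 1]
Step 2: The highest marginal utility is 20
Step 3: All 26 units go to that agent
Step 4: Total utility = 20 * 26 = 520

520


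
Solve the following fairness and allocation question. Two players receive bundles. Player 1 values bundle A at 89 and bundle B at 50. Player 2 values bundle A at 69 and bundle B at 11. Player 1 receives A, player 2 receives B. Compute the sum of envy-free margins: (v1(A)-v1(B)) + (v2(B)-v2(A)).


Step 1: Player 1's margin = v1(A) - v1(B) = 89 - 50 = 39
Step 2: Player 2's margin = v2(B) - v2(A) = 11 - 69 = -58
Step 3: Total margin = 39 + -58 = -19

-19


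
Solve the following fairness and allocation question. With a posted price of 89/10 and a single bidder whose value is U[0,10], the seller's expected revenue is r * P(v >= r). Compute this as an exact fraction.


Step 1: Posted price r = 89/10, value support [0,10]
Step 2: P(v >= r) = (10 - 89/10)/10 = 11/100
Step 3: Expected revenue = r * P(v >= r) = 89/10 * 11/100
Step 4: Revenue = 979/1000

979/1000


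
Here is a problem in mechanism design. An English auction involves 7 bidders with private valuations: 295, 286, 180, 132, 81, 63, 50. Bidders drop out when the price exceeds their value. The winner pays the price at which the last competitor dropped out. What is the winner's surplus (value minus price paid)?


Step 1: Identify the highest value: 295
Step 2: Identify the second-highest value: 286
Step 3: The final price = second-highest value = 286
Step 4: Surplus = 295 - 286 = 9

9


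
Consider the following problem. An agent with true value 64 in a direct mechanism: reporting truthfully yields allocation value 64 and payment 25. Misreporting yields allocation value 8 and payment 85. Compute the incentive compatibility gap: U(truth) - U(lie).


Step 1: U(truth) = value - payment = 64 - 25 = 39
Step 2: U(lie) = allocation - payment = 8 - 85 = -77
Step 3: IC gap = 39 - (-77) = 116

116


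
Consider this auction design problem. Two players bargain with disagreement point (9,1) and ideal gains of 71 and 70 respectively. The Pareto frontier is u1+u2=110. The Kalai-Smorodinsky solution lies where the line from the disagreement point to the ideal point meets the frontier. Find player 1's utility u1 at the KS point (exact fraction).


Step 1: At the KS point, (u1-d1)/r1 = (u2-d2)/r2 = t and u1+u2 = 110
Step 2: u1 = d1 + r1*t and u2 = d2 + r2*t, so (d1 + r1*t) + (d2 + r2*t) = 110
Step 3: t = (110 - 9 - 1)/(71 + 70) = 100/141
Step 4: u1 = d1 + r1*t = 9 + 71 * 100/141 = 8369/141
Step 5: (Check: u2 = d2 + r2*t = 7141/141; u1+u2 = 8369/141 + 7141/141 = 110, on the frontier.)

8369/141


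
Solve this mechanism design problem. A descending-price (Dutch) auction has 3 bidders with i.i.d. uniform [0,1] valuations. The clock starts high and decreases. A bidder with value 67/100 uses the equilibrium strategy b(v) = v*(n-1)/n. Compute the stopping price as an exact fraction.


Step 1: Dutch auctions are strategically equivalent to first-price auctions
Step 2: The equilibrium bid is b(v) = v*(n-1)/n
Step 3: b = 67/100 * 2/3
Step 4: b = 67/150

67/150


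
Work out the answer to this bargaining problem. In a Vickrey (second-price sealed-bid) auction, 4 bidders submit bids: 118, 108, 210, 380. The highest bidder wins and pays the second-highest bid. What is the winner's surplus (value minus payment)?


Step 1: Sort bids in descending order: 380, 210, 118, 108
Step 2: The winning bid is the highest: 380
Step 3: The payment equals the second-highest bid: 210
Step 4: Surplus = winner's bid - payment = 380 - 210 = 170

170


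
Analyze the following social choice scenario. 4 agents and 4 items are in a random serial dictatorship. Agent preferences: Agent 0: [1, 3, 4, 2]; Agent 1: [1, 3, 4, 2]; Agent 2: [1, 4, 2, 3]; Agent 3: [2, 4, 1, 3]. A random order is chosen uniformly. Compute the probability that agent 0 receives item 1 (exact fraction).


Step 1: Agent 0 wants item 1
Step 2: There are 24 possible orderings of agents
Step 3: In 8 orderings, agent 0 gets item 1
Step 4: Probability = 8/24 = 1/3

1/3


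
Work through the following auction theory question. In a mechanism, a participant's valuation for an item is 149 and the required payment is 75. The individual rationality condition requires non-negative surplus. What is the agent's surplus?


Step 1: Surplus = value - payment = 149 - 75 = 74
Step 2: IR is satisfied (surplus >= 0)

74


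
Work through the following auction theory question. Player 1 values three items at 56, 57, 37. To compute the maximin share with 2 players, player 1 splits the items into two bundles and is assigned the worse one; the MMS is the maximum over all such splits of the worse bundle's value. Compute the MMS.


Step 1: Item values = 56, 57, 37
Step 2: Enumerate all 2-bundle partitions and take the smaller bundle:
  Partition 1: {56} vs {57,37} -> bundles 56, 94; min = 56
  Partition 2: {57} vs {56,37} -> bundles 57, 93; min = 57
  Partition 3: {37} vs {56,57} -> bundles 37, 113; min = 37
Step 3: MMS = max(56, 57, 37) = 57

57


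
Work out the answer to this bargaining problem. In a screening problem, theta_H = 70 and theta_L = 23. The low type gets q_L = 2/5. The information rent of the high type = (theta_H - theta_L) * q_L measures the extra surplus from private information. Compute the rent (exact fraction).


Step 1: theta_H - theta_L = 70 - 23 = 47
Step 2: Information rent = (theta_H - theta_L) * q_L
Step 3: = 47 * 2/5
Step 4: = 94/5

94/5


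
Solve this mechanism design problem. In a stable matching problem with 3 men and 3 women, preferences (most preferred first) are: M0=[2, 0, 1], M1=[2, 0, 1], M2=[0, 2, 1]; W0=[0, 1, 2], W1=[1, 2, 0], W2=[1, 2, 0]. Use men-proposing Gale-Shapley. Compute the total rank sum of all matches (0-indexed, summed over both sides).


Step 1: Run Gale-Shapley (men propose, women hold best offer):
  M0 proposes to W2; she accepts
  M1 proposes to W2; she switches from M0
  M2 proposes to W0; she accepts
  M0 proposes to W0; she switches from M2
  M2 proposes to W2; rejected
  M2 proposes to W1; she accepts
Step 2: Final matching: W0-M0, W1-M2, W2-M1
Step 3: 0-indexed ranks (man's rank of his match, then woman's): 1 + 0 + 2 + 1 + 0 + 0
Step 4: Total rank sum = 4

4


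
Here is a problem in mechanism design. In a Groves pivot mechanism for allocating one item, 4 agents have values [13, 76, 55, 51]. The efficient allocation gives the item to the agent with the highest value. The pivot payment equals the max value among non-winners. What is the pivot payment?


Step 1: The efficient winner is agent 1 with value 76
Step 2: Other agents' values: [13, 55, 51]
Step 3: Pivot payment = max(others) = 55
Step 4: The winner pays 55

55


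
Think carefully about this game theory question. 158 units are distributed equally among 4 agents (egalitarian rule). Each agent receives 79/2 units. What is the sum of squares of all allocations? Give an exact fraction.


Step 1: Each agent's share = 158/4 = 79/2
Step 2: Square of each share = (79/2)^2 = 6241/4
Step 3: Sum of squares = 4 * 6241/4 = 6241

6241


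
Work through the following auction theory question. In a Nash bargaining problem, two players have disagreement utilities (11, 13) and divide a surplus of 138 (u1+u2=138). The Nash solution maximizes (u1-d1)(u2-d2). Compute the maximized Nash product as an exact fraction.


Step 1: The Nash solution splits surplus symmetrically above the disagreement point
Step 2: u1 = (total + d1 - d2)/2 = (138 + 11 - 13)/2 = 68
Step 3: u2 = (total - d1 + d2)/2 = (138 - 11 + 13)/2 = 70
Step 4: Nash product = (68 - 11) * (70 - 13)
Step 5: = 57 * 57 = 3249

3249


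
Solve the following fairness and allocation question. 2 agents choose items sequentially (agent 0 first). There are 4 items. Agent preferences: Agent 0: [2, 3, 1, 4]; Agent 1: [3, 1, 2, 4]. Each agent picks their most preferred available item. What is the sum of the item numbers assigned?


Step 1: Agent 0 picks item 2
Step 2: Agent 1 picks item 3
Step 3: Sum = 2 + 3 = 5

5


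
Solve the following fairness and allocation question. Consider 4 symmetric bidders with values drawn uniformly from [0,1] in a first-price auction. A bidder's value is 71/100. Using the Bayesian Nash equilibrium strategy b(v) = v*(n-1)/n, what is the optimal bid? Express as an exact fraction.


Step 1: The symmetric BNE bidding function is b(v) = v * (n-1) / n
Step 2: Substitute v = 71/100 and n = 4
Step 3: b = 71/100 * 3/4
Step 4: b = 213/400

213/400


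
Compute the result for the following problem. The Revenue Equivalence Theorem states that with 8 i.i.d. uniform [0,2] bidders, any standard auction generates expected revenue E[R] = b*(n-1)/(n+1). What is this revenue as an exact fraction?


Step 1: By Revenue Equivalence, expected revenue = b*(n-1)/(n+1)
Step 2: Substituting n = 8, b = 2
Step 3: Revenue = 2*(8-1)/(8+1) = 2*7/9
Step 4: Revenue = 14/9

14/9


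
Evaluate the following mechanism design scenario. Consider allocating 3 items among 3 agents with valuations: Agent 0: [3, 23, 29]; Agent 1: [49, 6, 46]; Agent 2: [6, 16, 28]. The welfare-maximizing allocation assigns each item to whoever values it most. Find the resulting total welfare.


Step 1: For each item, find the maximum value among all agents.
Step 2: Item 0 -> Agent 1 (value 49)
Step 3: Item 1 -> Agent 0 (value 23)
Step 4: Item 2 -> Agent 1 (value 46)
Step 5: Total welfare = 49 + 23 + 46 = 118

118


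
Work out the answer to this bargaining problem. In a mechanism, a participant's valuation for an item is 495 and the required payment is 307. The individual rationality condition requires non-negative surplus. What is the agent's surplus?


Step 1: Surplus = value - payment = 495 - 307 = 188
Step 2: IR is satisfied (surplus >= 0)

188


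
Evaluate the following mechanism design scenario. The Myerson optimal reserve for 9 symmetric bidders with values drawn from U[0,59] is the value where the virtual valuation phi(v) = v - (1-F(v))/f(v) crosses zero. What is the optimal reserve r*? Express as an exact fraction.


Step 1: For U[0,59], F(v) = v/59 and f(v) = 1/59
Step 2: phi(v) = v - (1 - v/59)/(1/59) = v - (59 - v) = 2v - 59
Step 3: Set phi(r*) = 0: 2r* - 59 = 0
Step 4: r* = 59/2 (the number of bidders n = 9 does not enter)

59/2


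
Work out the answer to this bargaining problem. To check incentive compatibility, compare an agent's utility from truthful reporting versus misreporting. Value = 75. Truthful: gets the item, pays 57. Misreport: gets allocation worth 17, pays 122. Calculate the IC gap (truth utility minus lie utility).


Step 1: U(truth) = value - payment = 75 - 57 = 18
Step 2: U(lie) = allocation - payment = 17 - 122 = -105
Step 3: IC gap = 18 - (-105) = 123

123


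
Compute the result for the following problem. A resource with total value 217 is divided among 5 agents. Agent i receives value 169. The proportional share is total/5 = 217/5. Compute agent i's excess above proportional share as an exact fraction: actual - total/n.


Step 1: Proportional share = 217/5
Step 2: Agent's actual allocation = 169
Step 3: Excess = 169 - 217/5 = 628/5

628/5


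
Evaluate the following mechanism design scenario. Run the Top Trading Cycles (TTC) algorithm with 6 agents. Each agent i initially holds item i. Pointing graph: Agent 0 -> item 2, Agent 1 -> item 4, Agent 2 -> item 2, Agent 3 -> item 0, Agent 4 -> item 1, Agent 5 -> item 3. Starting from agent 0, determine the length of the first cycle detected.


Step 1: Trace the pointer graph from agent 0: 0 -> 2 -> 2
Step 2: A cycle is detected when we revisit agent 2
Step 3: The cycle is: 2 -> 2
Step 4: Cycle length = 1

1


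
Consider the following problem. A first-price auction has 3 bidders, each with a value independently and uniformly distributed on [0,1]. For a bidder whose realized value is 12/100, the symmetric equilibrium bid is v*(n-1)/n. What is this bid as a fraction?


Step 1: The symmetric BNE bidding function is b(v) = v * (n-1) / n
Step 2: Substitute v = 3/25 and n = 3
Step 3: b = 3/25 * 2/3
Step 4: b = 2/25

2/25


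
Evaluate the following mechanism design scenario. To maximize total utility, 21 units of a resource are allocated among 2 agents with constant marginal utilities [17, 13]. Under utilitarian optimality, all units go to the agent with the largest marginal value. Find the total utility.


Step 1: The marginal utilities are [17, 13]
Step 2: The highest marginal utility is 17
Step 3: All 21 units go to that agent
Step 4: Total utility = 17 * 21 = 357

357


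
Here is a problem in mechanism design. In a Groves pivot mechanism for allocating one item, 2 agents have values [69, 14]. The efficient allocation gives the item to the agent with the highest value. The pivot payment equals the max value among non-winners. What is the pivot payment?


Step 1: The efficient winner is agent 0 with value 69
Step 2: Other agents' values: [14]
Step 3: Pivot payment = max(others) = 14
Step 4: The winner pays 14

14


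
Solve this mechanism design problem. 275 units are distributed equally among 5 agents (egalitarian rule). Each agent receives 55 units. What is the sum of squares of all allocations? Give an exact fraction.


Step 1: Each agent's share = 275/5 = 55
Step 2: Square of each share = (55)^2 = 3025
Step 3: Sum of squares = 5 * 3025 = 15125

15125


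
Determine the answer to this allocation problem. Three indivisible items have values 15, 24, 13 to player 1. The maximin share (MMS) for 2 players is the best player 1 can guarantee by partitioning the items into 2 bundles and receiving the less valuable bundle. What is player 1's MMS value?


Step 1: Item values = 15, 24, 13
Step 2: Enumerate all 2-bundle partitions and take the smaller bundle:
  Partition 1: {15} vs {24,13} -> bundles 15, 37; min = 15
  Partition 2: {24} vs {15,13} -> bundles 24, 28; min = 24
  Partition 3: {13} vs {15,24} -> bundles 13, 39; min = 13
Step 3: MMS = max(15, 24, 13) = 24

24


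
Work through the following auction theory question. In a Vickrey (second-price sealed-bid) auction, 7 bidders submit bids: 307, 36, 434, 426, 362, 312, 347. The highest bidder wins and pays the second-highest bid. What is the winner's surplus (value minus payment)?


Step 1: Sort bids in descending order: 434, 426, 362, 347, 312, 307, 36
Step 2: The winning bid is the highest: 434
Step 3: The payment equals the second-highest bid: 426
Step 4: Surplus = winner's bid - payment = 434 - 426 = 8

8


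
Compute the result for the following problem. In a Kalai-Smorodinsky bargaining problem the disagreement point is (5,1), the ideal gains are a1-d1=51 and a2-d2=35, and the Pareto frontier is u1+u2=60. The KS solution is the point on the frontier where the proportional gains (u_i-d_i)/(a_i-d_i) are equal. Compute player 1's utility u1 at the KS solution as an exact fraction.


Step 1: At the KS point, (u1-d1)/r1 = (u2-d2)/r2 = t and u1+u2 = 60
Step 2: u1 = d1 + r1*t and u2 = d2 + r2*t, so (d1 + r1*t) + (d2 + r2*t) = 60
Step 3: t = (60 - 5 - 1)/(51 + 35) = 54/86 = 27/43
Step 4: u1 = d1 + r1*t = 5 + 51 * 27/43 = 1592/43
Step 5: (Check: u2 = d2 + r2*t = 988/43; u1+u2 = 1592/43 + 988/43 = 60, on the frontier.)

1592/43


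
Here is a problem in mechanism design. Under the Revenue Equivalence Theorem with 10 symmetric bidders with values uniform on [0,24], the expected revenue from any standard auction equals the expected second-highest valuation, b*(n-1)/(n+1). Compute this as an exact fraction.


Step 1: By Revenue Equivalence, expected revenue = b*(n-1)/(n+1)
Step 2: Substituting n = 10, b = 24
Step 3: Revenue = 24*(10-1)/(10+1) = 24*9/11
Step 4: Revenue = 216/11

216/11


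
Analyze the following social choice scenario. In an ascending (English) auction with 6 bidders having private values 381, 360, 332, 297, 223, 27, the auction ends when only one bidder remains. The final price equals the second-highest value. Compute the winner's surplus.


Step 1: Identify the highest value: 381
Step 2: Identify the second-highest value: 360
Step 3: The final price = second-highest value = 360
Step 4: Surplus = 381 - 360 = 21

21


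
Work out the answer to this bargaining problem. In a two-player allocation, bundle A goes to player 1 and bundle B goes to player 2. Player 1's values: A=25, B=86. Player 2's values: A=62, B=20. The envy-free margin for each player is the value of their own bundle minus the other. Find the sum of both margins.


Step 1: Player 1's margin = v1(A) - v1(B) = 25 - 86 = -61
Step 2: Player 2's margin = v2(B) - v2(A) = 20 - 62 = -42
Step 3: Total margin = -61 + -42 = -103

-103


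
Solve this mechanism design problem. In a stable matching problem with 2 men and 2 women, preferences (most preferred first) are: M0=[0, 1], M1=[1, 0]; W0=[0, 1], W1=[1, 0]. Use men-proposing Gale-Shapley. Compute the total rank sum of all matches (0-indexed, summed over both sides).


Step 1: Run Gale-Shapley (men propose, women hold best offer):
  M0 proposes to W0; she accepts
  M1 proposes to W1; she accepts
Step 2: Final matching: W0-M0, W1-M1
Step 3: 0-indexed ranks (man's rank of his match, then woman's): 0 + 0 + 0 + 0
Step 4: Total rank sum = 0

0


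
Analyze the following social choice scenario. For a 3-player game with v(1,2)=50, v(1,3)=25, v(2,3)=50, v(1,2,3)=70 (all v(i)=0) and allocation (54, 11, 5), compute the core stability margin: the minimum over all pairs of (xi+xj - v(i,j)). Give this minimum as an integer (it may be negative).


Step 1: Slack for coalition (1,2): x1+x2 - v12 = 65 - 50 = 15
Step 2: Slack for coalition (1,3): x1+x3 - v13 = 59 - 25 = 34
Step 3: Slack for coalition (2,3): x2+x3 - v23 = 16 - 50 = -34
Step 4: Minimum slack = min(15, 34, -34) = -34, attained by (2,3); coalition (2,3) can block (slack < 0), so the allocation is not in the core

-34


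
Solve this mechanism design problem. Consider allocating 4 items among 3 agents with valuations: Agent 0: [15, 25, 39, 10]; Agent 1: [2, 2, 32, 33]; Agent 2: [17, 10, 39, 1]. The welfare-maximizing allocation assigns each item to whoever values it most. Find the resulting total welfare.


Step 1: For each item, find the maximum value among all agents.
Step 2: Item 0 -> Agent 2 (value 17)
Step 3: Item 1 -> Agent 0 (value 25)
Step 4: Item 2 -> Agent 0 (value 39)
Step 5: Item 3 -> Agent 1 (value 33)
Step 6: Total welfare = 17 + 25 + 39 + 33 = 114

114


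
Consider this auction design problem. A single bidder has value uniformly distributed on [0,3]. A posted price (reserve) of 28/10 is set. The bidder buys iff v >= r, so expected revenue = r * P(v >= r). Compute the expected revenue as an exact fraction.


Step 1: Posted price r = 14/5, value support [0,3]
Step 2: P(v >= r) = (3 - 14/5)/3 = 1/15
Step 3: Expected revenue = r * P(v >= r) = 14/5 * 1/15
Step 4: Revenue = 14/75

14/75


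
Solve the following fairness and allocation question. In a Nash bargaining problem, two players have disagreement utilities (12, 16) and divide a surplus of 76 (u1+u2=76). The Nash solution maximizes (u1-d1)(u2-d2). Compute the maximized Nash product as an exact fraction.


Step 1: The Nash solution splits surplus symmetrically above the disagreement point
Step 2: u1 = (total + d1 - d2)/2 = (76 + 12 - 16)/2 = 36
Step 3: u2 = (total - d1 + d2)/2 = (76 - 12 + 16)/2 = 40
Step 4: Nash product = (36 - 12) * (40 - 16)
Step 5: = 24 * 24 = 576

576


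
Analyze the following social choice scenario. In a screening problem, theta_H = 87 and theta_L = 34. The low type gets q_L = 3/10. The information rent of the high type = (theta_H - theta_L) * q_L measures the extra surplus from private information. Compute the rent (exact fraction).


Step 1: theta_H - theta_L = 87 - 34 = 53
Step 2: Information rent = (theta_H - theta_L) * q_L
Step 3: = 53 * 3/10
Step 4: = 159/10

159/10


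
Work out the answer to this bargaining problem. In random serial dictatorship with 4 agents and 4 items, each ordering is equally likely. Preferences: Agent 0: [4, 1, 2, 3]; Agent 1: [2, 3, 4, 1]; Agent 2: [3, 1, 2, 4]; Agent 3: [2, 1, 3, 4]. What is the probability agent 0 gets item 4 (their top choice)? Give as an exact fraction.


Step 1: Agent 0 wants item 4
Step 2: There are 24 possible orderings of agents
Step 3: In 22 orderings, agent 0 gets item 4
Step 4: Probability = 22/24 = 11/12

11/12


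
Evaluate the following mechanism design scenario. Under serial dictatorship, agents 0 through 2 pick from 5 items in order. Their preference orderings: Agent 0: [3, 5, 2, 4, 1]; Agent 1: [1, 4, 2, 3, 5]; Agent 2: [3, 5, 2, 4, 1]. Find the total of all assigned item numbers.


Step 1: Agent 0 picks item 3
Step 2: Agent 1 picks item 1
Step 3: Agent 2 picks item 5
Step 4: Sum = 3 + 1 + 5 = 9

9


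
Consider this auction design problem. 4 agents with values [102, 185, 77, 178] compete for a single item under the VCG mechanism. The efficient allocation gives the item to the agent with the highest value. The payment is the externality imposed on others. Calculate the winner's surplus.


Step 1: The winner is the agent with the highest value: agent 1 with value 185
Step 2: Values of other agents: [102, 77, 178]
Step 3: VCG payment = max of others' values = 178
Step 4: Surplus = 185 - 178 = 7

7


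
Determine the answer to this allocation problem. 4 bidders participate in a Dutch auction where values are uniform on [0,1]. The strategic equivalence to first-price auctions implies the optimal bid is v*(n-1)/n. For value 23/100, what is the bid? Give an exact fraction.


Step 1: Dutch auctions are strategically equivalent to first-price auctions
Step 2: The equilibrium bid is b(v) = v*(n-1)/n
Step 3: b = 23/100 * 3/4
Step 4: b = 69/400

69/400


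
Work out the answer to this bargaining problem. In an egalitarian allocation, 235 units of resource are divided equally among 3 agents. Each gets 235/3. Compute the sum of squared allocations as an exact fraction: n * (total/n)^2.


Step 1: Each agent's share = 235/3
Step 2: Square of each share = (235/3)^2 = 55225/9
Step 3: Sum of squares = 3 * 55225/9 = 55225/3

55225/3


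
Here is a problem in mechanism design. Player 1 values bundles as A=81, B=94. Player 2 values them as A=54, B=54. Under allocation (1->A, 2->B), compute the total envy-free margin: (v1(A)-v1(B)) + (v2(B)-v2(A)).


Step 1: Player 1's margin = v1(A) - v1(B) = 81 - 94 = -13
Step 2: Player 2's margin = v2(B) - v2(A) = 54 - 54 = 0
Step 3: Total margin = -13 + 0 = -13

-13


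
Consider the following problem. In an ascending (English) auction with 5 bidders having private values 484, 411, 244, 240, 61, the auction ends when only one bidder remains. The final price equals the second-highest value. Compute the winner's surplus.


Step 1: Identify the highest value: 484
Step 2: Identify the second-highest value: 411
Step 3: The final price = second-highest value = 411
Step 4: Surplus = 484 - 411 = 73

73


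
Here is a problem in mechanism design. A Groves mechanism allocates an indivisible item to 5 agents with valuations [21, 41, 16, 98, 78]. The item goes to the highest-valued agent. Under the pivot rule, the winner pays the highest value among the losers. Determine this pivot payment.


Step 1: The efficient winner is agent 3 with value 98
Step 2: Other agents' values: [21, 41, 16, 78]
Step 3: Pivot payment = max(others) = 78
Step 4: The winner pays 78

78


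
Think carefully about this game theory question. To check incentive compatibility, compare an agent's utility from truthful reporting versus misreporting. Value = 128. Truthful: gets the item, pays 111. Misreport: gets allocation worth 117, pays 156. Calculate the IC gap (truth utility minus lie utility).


Step 1: U(truth) = value - payment = 128 - 111 = 17
Step 2: U(lie) = allocation - payment = 117 - 156 = -39
Step 3: IC gap = 17 - (-39) = 56

56


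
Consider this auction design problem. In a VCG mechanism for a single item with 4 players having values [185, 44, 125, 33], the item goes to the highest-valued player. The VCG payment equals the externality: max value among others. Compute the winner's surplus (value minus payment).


Step 1: The winner is the agent with the highest value: agent 0 with value 185
Step 2: Values of other agents: [44, 125, 33]
Step 3: VCG payment = max of others' values = 125
Step 4: Surplus = 185 - 125 = 60

60


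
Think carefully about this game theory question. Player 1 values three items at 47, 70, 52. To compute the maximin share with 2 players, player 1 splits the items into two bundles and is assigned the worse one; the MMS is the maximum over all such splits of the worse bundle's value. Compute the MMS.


Step 1: Item values = 47, 70, 52
Step 2: Enumerate all 2-bundle partitions and take the smaller bundle:
  Partition 1: {47} vs {70,52} -> bundles 47, 122; min = 47
  Partition 2: {70} vs {47,52} -> bundles 70, 99; min = 70
  Partition 3: {52} vs {47,70} -> bundles 52, 117; min = 52
Step 3: MMS = max(47, 70, 52) = 70

70


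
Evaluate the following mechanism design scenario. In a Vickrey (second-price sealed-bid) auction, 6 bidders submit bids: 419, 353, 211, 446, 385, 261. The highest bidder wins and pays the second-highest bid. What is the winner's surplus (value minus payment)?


Step 1: Sort bids in descending order: 446, 419, 385, 353, 261, 211
Step 2: The winning bid is the highest: 446
Step 3: The payment equals the second-highest bid: 419
Step 4: Surplus = winner's bid - payment = 446 - 419 = 27

27


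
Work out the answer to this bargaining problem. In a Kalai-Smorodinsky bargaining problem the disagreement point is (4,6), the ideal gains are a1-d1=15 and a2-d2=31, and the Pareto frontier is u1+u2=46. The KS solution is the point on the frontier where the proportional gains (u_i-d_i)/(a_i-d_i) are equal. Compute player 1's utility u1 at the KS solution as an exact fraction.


Step 1: At the KS point, (u1-d1)/r1 = (u2-d2)/r2 = t and u1+u2 = 46
Step 2: u1 = d1 + r1*t and u2 = d2 + r2*t, so (d1 + r1*t) + (d2 + r2*t) = 46
Step 3: t = (46 - 4 - 6)/(15 + 31) = 36/46 = 18/23
Step 4: u1 = d1 + r1*t = 4 + 15 * 18/23 = 362/23
Step 5: (Check: u2 = d2 + r2*t = 696/23; u1+u2 = 362/23 + 696/23 = 46, on the frontier.)

362/23


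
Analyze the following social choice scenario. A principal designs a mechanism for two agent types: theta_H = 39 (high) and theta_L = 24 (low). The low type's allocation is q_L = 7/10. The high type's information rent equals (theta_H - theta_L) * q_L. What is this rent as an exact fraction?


Step 1: theta_H - theta_L = 39 - 24 = 15
Step 2: Information rent = (theta_H - theta_L) * q_L
Step 3: = 15 * 7/10
Step 4: = 21/2

21/2


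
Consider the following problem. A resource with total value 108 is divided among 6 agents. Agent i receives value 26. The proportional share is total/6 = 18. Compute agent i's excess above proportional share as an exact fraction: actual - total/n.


Step 1: Proportional share = 108/6 = 18
Step 2: Agent's actual allocation = 26
Step 3: Excess = 26 - 18 = 8

8


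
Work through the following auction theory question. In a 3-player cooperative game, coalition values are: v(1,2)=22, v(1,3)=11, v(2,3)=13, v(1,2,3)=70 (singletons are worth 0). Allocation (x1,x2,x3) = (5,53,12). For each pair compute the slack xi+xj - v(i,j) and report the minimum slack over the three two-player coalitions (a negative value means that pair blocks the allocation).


Step 1: Slack for coalition (1,2): x1+x2 - v12 = 58 - 22 = 36
Step 2: Slack for coalition (1,3): x1+x3 - v13 = 17 - 11 = 6
Step 3: Slack for coalition (2,3): x2+x3 - v23 = 65 - 13 = 52
Step 4: Minimum slack = min(36, 6, 52) = 6, attained by (1,3); no pair can gain by deviating, so the allocation is in the core

6


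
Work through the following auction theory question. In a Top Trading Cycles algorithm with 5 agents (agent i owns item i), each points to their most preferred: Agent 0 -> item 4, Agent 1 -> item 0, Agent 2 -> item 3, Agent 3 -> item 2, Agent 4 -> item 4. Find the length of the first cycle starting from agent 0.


Step 1: Trace the pointer graph from agent 0: 0 -> 4 -> 4
Step 2: A cycle is detected when we revisit agent 4
Step 3: The cycle is: 4 -> 4
Step 4: Cycle length = 1

1


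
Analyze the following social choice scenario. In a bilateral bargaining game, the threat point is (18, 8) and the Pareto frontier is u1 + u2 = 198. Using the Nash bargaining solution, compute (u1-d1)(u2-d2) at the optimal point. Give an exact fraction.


Step 1: The Nash solution splits surplus symmetrically above the disagreement point
Step 2: u1 = (total + d1 - d2)/2 = (198 + 18 - 8)/2 = 104
Step 3: u2 = (total - d1 + d2)/2 = (198 - 18 + 8)/2 = 94
Step 4: Nash product = (104 - 18) * (94 - 8)
Step 5: = 86 * 86 = 7396

7396


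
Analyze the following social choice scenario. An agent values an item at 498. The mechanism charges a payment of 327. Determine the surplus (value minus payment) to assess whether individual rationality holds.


Step 1: Surplus = value - payment = 498 - 327 = 171
Step 2: IR is satisfied (surplus >= 0)

171
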